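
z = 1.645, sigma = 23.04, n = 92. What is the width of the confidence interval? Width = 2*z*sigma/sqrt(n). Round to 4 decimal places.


width = 2*z*sigma/sqrt(n)
2*z*sigma = 2 * 1.645 * 23.04 = 75.8016
sqrt(92) ≈ 9.591663
width = 75.8016 / 9.591663 ≈ 7.902863

7.9029


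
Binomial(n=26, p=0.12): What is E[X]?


E[X] = n*p = 26 * 0.12 = 3.12

3.12


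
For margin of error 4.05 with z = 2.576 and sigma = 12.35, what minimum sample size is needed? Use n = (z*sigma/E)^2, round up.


z*sigma/E = 2.576 * 12.35 / 4.05 ≈ 7.855210
(z*sigma/E)^2 ≈ 61.704322
round up: n = 62

62


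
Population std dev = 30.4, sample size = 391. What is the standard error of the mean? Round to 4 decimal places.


SE = sigma / sqrt(n)
sqrt(391) ≈ 19.773720
SE = 30.4 / 19.773720 ≈ 1.537394

1.5374


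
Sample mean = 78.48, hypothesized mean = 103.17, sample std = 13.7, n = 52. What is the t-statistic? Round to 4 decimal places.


t = (xbar - mu0) / (s/sqrt(n))
xbar - mu0 = 78.48 - 103.17 = -24.69
sqrt(52) ≈ 7.21110255
s/sqrt(n) = 13.7 / 7.21110255 ≈ 1.89984817
t = -24.69 / 1.89984817 ≈ -12.995775

-12.9958


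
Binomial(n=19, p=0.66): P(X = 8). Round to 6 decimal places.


P = C(n,k) * p^k * (1-p)^(n-k)
C(19,8) = 75582
p^k = 0.66^8 ≈ 0.03600406
(1-p)^(n-k) = 0.34^11 ≈ 0.000007018884
P = 75582 * 0.03600406 * 0.000007018884 ≈ 0.019100

0.019100


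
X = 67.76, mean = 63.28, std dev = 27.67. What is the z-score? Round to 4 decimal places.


z = (X - mu) / sigma
X - mu = 67.76 - 63.28 = 4.48
z = 4.48 / 27.67 = 448/2767 ≈ 0.161908

0.1619


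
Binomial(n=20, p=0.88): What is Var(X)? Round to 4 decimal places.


Var = n*p*(1-p) = 20 * 0.88 * 0.12 = 2.112

2.1120


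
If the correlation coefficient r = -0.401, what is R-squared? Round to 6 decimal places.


R^2 = r^2 = (-0.401)^2 = 0.160801

0.160801


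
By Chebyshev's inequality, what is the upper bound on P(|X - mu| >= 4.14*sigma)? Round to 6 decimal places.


P <= 1/k^2
k^2 = 4.14^2 = 17.1396
1/k^2 = 1 / 17.1396 ≈ 0.05834442

0.058344


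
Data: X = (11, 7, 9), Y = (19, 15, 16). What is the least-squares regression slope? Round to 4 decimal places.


b = sum((xi-xbar)(yi-ybar)) / sum((xi-xbar)^2)
n = 3, xbar = 27/3 = 9, ybar = 50/3 ≈ 16.666667
Sxy = sum((xi-xbar)(yi-ybar)) = 8
Sxx = sum((xi-xbar)^2) = 8
b = Sxy / Sxx = 1

1.0000


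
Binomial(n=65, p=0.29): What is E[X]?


E[X] = n*p = 65 * 0.29 = 18.85

18.85


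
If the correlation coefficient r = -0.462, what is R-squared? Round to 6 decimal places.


R^2 = r^2 = (-0.462)^2 = 0.213444

0.213444


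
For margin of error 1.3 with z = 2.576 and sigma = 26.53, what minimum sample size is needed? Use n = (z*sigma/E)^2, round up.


z*sigma/E = 2.576 * 26.53 / 1.3 = 427133/8125 ≈ 52.570215
(z*sigma/E)^2 ≈ 2763.627546
round up: n = 2764

2764


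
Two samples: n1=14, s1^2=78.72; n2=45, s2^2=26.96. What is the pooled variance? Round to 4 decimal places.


sp^2 = ((n1-1)*s1^2 + (n2-1)*s2^2)/(n1+n2-2)
(n1-1)*s1^2 = 13 * 78.72 = 1023.36
(n2-1)*s2^2 = 44 * 26.96 = 1186.24
numerator = 1023.36 + 1186.24 = 2209.6
n1+n2-2 = 57
sp^2 = 2209.6 / 57 = 11048/285 ≈ 38.764912

38.7649


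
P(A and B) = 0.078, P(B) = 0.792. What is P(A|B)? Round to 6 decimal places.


P(A|B) = P(A and B) / P(B) = 0.078 / 0.792 = 13/132 ≈ 0.09848485

0.098485


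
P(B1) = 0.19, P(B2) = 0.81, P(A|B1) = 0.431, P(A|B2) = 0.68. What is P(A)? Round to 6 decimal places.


P(A) = P(A|B1)*P(B1) + P(A|B2)*P(B2)
P(A|B1)*P(B1) = 0.431 * 0.19 = 0.08189
P(A|B2)*P(B2) = 0.68 * 0.81 = 0.5508
P(A) = 0.08189 + 0.5508 = 0.63269

0.632690


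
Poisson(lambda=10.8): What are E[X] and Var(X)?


E[X] = Var(X) = lambda = 10.8

10.8, 10.8


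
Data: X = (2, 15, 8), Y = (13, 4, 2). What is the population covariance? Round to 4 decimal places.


Cov = (1/n)*sum((xi-xbar)(yi-ybar))
n = 3, xbar = 25/3 ≈ 8.333333, ybar = 19/3 ≈ 6.333333
sum((xi-xbar)(yi-ybar)) = -169/3 ≈ -56.333333
Cov = -56.333333 / 3 = -169/9 ≈ -18.777778

-18.7778


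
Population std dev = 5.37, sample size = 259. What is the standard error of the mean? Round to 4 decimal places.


SE = sigma / sqrt(n)
sqrt(259) ≈ 16.093477
SE = 5.37 / 16.093477 ≈ 0.333676

0.3337


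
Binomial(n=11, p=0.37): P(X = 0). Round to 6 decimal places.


P = C(n,k) * p^k * (1-p)^(n-k)
C(11,0) = 1
p^k = 0.37^0 = 1
(1-p)^(n-k) = 0.63^11 ≈ 0.006205061
P = 1 * 1 * 0.006205061 ≈ 0.006205

0.006205


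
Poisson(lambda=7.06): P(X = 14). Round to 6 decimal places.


P = e^(-lam) * lam^k / k!
e^(-7.06) ≈ 0.0008587781
lam^k = 7.06^14 ≈ 764303440792.229380
k! = 14! = 87178291200
P = 0.0008587781 * 764303440792.229380 / 87178291200 ≈ 0.007529

0.007529


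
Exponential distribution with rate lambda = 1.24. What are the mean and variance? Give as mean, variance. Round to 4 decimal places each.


mean = 1/lam, var = 1/lam^2
mean = 1 / 1.24 = 25/31 ≈ 0.806452
lam^2 = 1.24^2 = 1.5376
var = 1 / 1.5376 = 625/961 ≈ 0.650364

0.8065, 0.6504


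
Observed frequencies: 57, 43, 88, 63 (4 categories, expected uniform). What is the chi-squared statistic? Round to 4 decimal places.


chi2 = sum((O-E)^2/E), E = total/4
total = 251, E = 251/4 = 62.75
(57 - 62.75)^2 / 62.75 = 33.0625 / 62.75 = 529/1004 ≈ 0.526892
(43 - 62.75)^2 / 62.75 = 390.0625 / 62.75 = 6241/1004 ≈ 6.216135
(88 - 62.75)^2 / 62.75 = 637.5625 / 62.75 = 10201/1004 ≈ 10.160359
(63 - 62.75)^2 / 62.75 = 0.0625 / 62.75 = 1/1004 ≈ 0.000996
chi2 = 4243/251 ≈ 16.904382

16.9044


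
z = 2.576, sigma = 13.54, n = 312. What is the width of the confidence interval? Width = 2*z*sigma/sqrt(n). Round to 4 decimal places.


width = 2*z*sigma/sqrt(n)
2*z*sigma = 2 * 2.576 * 13.54 = 69.75808
sqrt(312) ≈ 17.663522
width = 69.75808 / 17.663522 ≈ 3.949274

3.9493


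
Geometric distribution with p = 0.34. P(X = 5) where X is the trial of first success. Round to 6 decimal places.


P = (1-p)^(k-1) * p
(1-p)^(k-1) = 0.66^4 ≈ 0.1897474
P = 0.1897474 * 0.34 ≈ 0.06451410

0.064514


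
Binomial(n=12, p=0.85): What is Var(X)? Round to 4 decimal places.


Var = n*p*(1-p) = 12 * 0.85 * 0.15 = 1.53

1.5300


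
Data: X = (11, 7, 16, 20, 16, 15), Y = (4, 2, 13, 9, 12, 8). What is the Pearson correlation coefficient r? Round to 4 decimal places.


r = sum((xi-xbar)(yi-ybar)) / sqrt(sum((xi-xbar)^2) * sum((yi-ybar)^2))
n = 6, xbar = 85/6 ≈ 14.166667, ybar = 48/6 = 8
Sxy = sum((xi-xbar)(yi-ybar)) = 78
Sxx = sum((xi-xbar)^2) = 617/6 ≈ 102.833333
Syy = sum((yi-ybar)^2) = 94
sqrt(Sxx*Syy) ≈ 98.317513
r = Sxy / sqrt(Sxx*Syy) = 78 / 98.317513 ≈ 0.793348

0.7933


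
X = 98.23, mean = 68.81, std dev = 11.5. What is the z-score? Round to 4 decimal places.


z = (X - mu) / sigma
X - mu = 98.23 - 68.81 = 29.42
z = 29.42 / 11.5 = 1471/575 ≈ 2.558261

2.5583


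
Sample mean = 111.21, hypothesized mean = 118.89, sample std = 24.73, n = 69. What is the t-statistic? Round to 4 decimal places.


t = (xbar - mu0) / (s/sqrt(n))
xbar - mu0 = 111.21 - 118.89 = -7.68
sqrt(69) ≈ 8.30662386
s/sqrt(n) = 24.73 / 8.30662386 ≈ 2.97714215
t = -7.68 / 2.97714215 ≈ -2.579655

-2.5797


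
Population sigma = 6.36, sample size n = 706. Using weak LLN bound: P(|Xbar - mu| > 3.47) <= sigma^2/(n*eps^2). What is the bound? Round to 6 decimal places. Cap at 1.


bound = min(1, sigma^2/(n*eps^2))
sigma^2 = 6.36^2 = 40.4496
n*eps^2 = 706 * 3.47^2 = 706 * 12.0409 = 8500.8754
sigma^2/(n*eps^2) = 40.4496 / 8500.8754 ≈ 0.00475829

0.004758


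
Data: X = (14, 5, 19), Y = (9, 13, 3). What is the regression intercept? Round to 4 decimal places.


a = ybar - b*xbar, where b = sum((xi-xbar)(yi-ybar)) / sum((xi-xbar)^2)
n = 3, xbar = 38/3 ≈ 12.666667, ybar = 25/3 ≈ 8.333333
Sxy = sum((xi-xbar)(yi-ybar)) = -206/3 ≈ -68.666667
Sxx = sum((xi-xbar)^2) = 302/3 ≈ 100.666667
b = Sxy / Sxx = -103/151 ≈ -0.682119
a = 8.333333 - (-0.682119) * 12.666667 = 2563/151 ≈ 16.973510

16.9735


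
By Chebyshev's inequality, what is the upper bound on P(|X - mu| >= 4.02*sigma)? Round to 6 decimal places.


P <= 1/k^2
k^2 = 4.02^2 = 16.1604
1/k^2 = 1 / 16.1604 ≈ 0.06187966

0.061880


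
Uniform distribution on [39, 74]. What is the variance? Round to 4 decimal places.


Var = (b-a)^2 / 12
(b-a)^2 = (74 - 39)^2 = 1225
Var = 1225/12 ≈ 102.083333

102.0833


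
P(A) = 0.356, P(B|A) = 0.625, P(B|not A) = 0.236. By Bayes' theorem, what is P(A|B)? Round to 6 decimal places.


P(A|B) = P(B|A)*P(A) / P(B), P(B) = P(B|A)*P(A) + P(B|not A)*P(not A)
P(B|A)*P(A) = 0.625 * 0.356 = 0.2225
P(B|not A)*P(not A) = 0.236 * 0.644 = 0.151984
P(B) = 0.2225 + 0.151984 = 0.374484
P(A|B) = 0.2225 / 0.374484 ≈ 0.59415088

0.594151


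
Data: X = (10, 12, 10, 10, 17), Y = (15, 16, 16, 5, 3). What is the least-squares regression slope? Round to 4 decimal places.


b = sum((xi-xbar)(yi-ybar)) / sum((xi-xbar)^2)
n = 5, xbar = 59/5 = 11.8, ybar = 55/5 = 11
Sxy = sum((xi-xbar)(yi-ybar)) = -46
Sxx = sum((xi-xbar)^2) = 36.8
b = Sxy / Sxx = -1.25

-1.2500


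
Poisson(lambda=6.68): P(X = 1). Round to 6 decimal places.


P = e^(-lam) * lam^k / k!
e^(-6.68) ≈ 0.001255778
lam^k = 6.68^1 = 6.68
k! = 1! = 1
P = 0.001255778 * 6.68 / 1 ≈ 0.008389

0.008389


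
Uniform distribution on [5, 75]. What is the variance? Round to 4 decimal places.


Var = (b-a)^2 / 12
(b-a)^2 = (75 - 5)^2 = 4900
Var = 4900/12 ≈ 408.333333

408.3333


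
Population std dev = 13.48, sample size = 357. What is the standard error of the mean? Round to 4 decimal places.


SE = sigma / sqrt(n)
sqrt(357) ≈ 18.894444
SE = 13.48 / 18.894444 ≈ 0.713437

0.7134


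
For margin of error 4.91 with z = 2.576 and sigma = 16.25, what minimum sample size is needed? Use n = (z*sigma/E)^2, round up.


z*sigma/E = 2.576 * 16.25 / 4.91 = 4186/491 ≈ 8.525458
(z*sigma/E)^2 ≈ 72.683438
round up: n = 73

73


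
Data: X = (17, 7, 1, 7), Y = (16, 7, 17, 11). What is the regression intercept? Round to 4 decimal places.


a = ybar - b*xbar, where b = sum((xi-xbar)(yi-ybar)) / sum((xi-xbar)^2)
n = 4, xbar = 32/4 = 8, ybar = 51/4 = 12.75
Sxy = sum((xi-xbar)(yi-ybar)) = 7
Sxx = sum((xi-xbar)^2) = 132
b = Sxy / Sxx = 7/132 ≈ 0.053030
a = 12.75 - 0.053030 * 8 = 1627/132 ≈ 12.325758

12.3258


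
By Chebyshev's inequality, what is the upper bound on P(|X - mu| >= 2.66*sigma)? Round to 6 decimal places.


P <= 1/k^2
k^2 = 2.66^2 = 7.0756
1/k^2 = 1 / 7.0756 ≈ 0.14133077

0.141331


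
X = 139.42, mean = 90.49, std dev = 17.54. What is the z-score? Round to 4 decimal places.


z = (X - mu) / sigma
X - mu = 139.42 - 90.49 = 48.93
z = 48.93 / 17.54 = 4893/1754 ≈ 2.789624

2.7896


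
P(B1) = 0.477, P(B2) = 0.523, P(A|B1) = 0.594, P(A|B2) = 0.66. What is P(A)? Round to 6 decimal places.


P(A) = P(A|B1)*P(B1) + P(A|B2)*P(B2)
P(A|B1)*P(B1) = 0.594 * 0.477 = 0.283338
P(A|B2)*P(B2) = 0.66 * 0.523 = 0.34518
P(A) = 0.283338 + 0.34518 = 0.628518

0.628518


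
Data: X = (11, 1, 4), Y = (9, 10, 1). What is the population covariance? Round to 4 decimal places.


Cov = (1/n)*sum((xi-xbar)(yi-ybar))
n = 3, xbar = 16/3 ≈ 5.333333, ybar = 20/3 ≈ 6.666667
sum((xi-xbar)(yi-ybar)) = 19/3 ≈ 6.333333
Cov = 6.333333 / 3 = 19/9 ≈ 2.111111

2.1111


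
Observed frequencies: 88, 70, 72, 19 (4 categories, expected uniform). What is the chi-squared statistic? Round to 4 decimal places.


chi2 = sum((O-E)^2/E), E = total/4
total = 249, E = 249/4 = 62.25
(88 - 62.25)^2 / 62.25 = 663.0625 / 62.25 = 10609/996 ≈ 10.651606
(70 - 62.25)^2 / 62.25 = 60.0625 / 62.25 = 961/996 ≈ 0.964859
(72 - 62.25)^2 / 62.25 = 95.0625 / 62.25 = 507/332 ≈ 1.527108
(19 - 62.25)^2 / 62.25 = 1870.5625 / 62.25 = 29929/996 ≈ 30.049197
chi2 = 3585/83 ≈ 43.192771

43.1928


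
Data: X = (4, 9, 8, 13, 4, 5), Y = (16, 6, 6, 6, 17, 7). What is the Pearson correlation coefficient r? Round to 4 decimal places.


r = sum((xi-xbar)(yi-ybar)) / sqrt(sum((xi-xbar)^2) * sum((yi-ybar)^2))
n = 6, xbar = 43/6 ≈ 7.166667, ybar = 58/6 = 29/3 ≈ 9.666667
Sxy = sum((xi-xbar)(yi-ybar)) = -206/3 ≈ -68.666667
Sxx = sum((xi-xbar)^2) = 377/6 ≈ 62.833333
Syy = sum((yi-ybar)^2) = 424/3 ≈ 141.333333
sqrt(Sxx*Syy) ≈ 94.236110
r = Sxy / sqrt(Sxx*Syy) = -68.666667 / 94.236110 ≈ -0.728666

-0.7287


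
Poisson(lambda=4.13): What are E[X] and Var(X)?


E[X] = Var(X) = lambda = 4.13

4.13, 4.13


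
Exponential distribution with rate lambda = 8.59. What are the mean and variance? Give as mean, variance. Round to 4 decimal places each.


mean = 1/lam, var = 1/lam^2
mean = 1 / 8.59 = 100/859 ≈ 0.116414
lam^2 = 8.59^2 = 73.7881
var = 1 / 73.7881 ≈ 0.013552

0.1164, 0.0136


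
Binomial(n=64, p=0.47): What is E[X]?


E[X] = n*p = 64 * 0.47 = 30.08

30.08


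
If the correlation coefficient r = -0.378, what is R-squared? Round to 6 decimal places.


R^2 = r^2 = (-0.378)^2 = 0.142884

0.142884


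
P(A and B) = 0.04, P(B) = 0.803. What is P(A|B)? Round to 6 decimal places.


P(A|B) = P(A and B) / P(B) = 0.04 / 0.803 = 40/803 ≈ 0.04981320

0.049813


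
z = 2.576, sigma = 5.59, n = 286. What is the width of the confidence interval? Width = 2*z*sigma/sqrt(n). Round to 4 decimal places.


width = 2*z*sigma/sqrt(n)
2*z*sigma = 2 * 2.576 * 5.59 = 28.79968
sqrt(286) ≈ 16.911535
width = 28.79968 / 16.911535 ≈ 1.702961

1.7030


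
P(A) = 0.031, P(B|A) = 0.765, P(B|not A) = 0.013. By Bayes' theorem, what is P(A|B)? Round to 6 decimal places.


P(A|B) = P(B|A)*P(A) / P(B), P(B) = P(B|A)*P(A) + P(B|not A)*P(not A)
P(B|A)*P(A) = 0.765 * 0.031 = 0.023715
P(B|not A)*P(not A) = 0.013 * 0.969 = 0.012597
P(B) = 0.023715 + 0.012597 = 0.036312
P(A|B) = 0.023715 / 0.036312 = 465/712 ≈ 0.65308989

0.653090


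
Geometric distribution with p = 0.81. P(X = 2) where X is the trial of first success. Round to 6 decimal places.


P = (1-p)^(k-1) * p
(1-p)^(k-1) = 0.19^1 = 0.19
P = 0.19 * 0.81 = 0.1539

0.153900


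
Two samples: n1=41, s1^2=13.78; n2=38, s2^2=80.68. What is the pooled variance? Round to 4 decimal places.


sp^2 = ((n1-1)*s1^2 + (n2-1)*s2^2)/(n1+n2-2)
(n1-1)*s1^2 = 40 * 13.78 = 551.2
(n2-1)*s2^2 = 37 * 80.68 = 2985.16
numerator = 551.2 + 2985.16 = 3536.36
n1+n2-2 = 77
sp^2 = 3536.36 / 77 = 88409/1925 ≈ 45.926753

45.9268


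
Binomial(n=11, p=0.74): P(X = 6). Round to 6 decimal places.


P = C(n,k) * p^k * (1-p)^(n-k)
C(11,6) = 462
p^k = 0.74^6 ≈ 0.1642065
(1-p)^(n-k) = 0.26^5 ≈ 0.001188138
P = 462 * 0.1642065 * 0.001188138 ≈ 0.090136

0.090136


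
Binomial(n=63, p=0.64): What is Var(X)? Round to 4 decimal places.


Var = n*p*(1-p) = 63 * 0.64 * 0.36 = 14.5152

14.5152


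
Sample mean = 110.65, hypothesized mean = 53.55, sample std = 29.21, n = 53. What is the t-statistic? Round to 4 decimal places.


t = (xbar - mu0) / (s/sqrt(n))
xbar - mu0 = 110.65 - 53.55 = 57.1
sqrt(53) ≈ 7.28010989
s/sqrt(n) = 29.21 / 7.28010989 ≈ 4.01230207
t = 57.1 / 4.01230207 ≈ 14.231232

14.2312


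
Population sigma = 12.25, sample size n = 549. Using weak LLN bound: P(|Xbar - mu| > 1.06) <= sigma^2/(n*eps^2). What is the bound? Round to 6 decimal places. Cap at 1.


bound = min(1, sigma^2/(n*eps^2))
sigma^2 = 12.25^2 = 150.0625
n*eps^2 = 549 * 1.06^2 = 549 * 1.1236 = 616.8564
sigma^2/(n*eps^2) = 150.0625 / 616.8564 ≈ 0.24326975

0.243270


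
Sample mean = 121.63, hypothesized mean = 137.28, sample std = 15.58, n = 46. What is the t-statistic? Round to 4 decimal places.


t = (xbar - mu0) / (s/sqrt(n))
xbar - mu0 = 121.63 - 137.28 = -15.65
sqrt(46) ≈ 6.78232998
s/sqrt(n) = 15.58 / 6.78232998 ≈ 2.29714568
t = -15.65 / 2.29714568 ≈ -6.812803

-6.8128


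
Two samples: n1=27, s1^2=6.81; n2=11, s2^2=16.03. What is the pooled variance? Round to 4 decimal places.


sp^2 = ((n1-1)*s1^2 + (n2-1)*s2^2)/(n1+n2-2)
(n1-1)*s1^2 = 26 * 6.81 = 177.06
(n2-1)*s2^2 = 10 * 16.03 = 160.3
numerator = 177.06 + 160.3 = 337.36
n1+n2-2 = 36
sp^2 = 337.36 / 36 = 4217/450 ≈ 9.371111

9.3711


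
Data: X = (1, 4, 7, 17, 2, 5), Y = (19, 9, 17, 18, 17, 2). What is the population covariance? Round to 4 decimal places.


Cov = (1/n)*sum((xi-xbar)(yi-ybar))
n = 6, xbar = 36/6 = 6, ybar = 82/6 = 41/3 ≈ 13.666667
sum((xi-xbar)(yi-ybar)) = 32
Cov = 32 / 6 = 16/3 ≈ 5.333333

5.3333


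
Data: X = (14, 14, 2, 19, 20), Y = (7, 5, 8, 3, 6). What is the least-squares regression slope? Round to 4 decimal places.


b = sum((xi-xbar)(yi-ybar)) / sum((xi-xbar)^2)
n = 5, xbar = 69/5 = 13.8, ybar = 29/5 = 5.8
Sxy = sum((xi-xbar)(yi-ybar)) = -39.2
Sxx = sum((xi-xbar)^2) = 204.8
b = Sxy / Sxx = -49/256 ≈ -0.191406

-0.1914


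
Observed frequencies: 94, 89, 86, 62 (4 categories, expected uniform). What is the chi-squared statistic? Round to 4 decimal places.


chi2 = sum((O-E)^2/E), E = total/4
total = 331, E = 331/4 = 82.75
(94 - 82.75)^2 / 82.75 = 126.5625 / 82.75 = 2025/1324 ≈ 1.529456
(89 - 82.75)^2 / 82.75 = 39.0625 / 82.75 = 625/1324 ≈ 0.472054
(86 - 82.75)^2 / 82.75 = 10.5625 / 82.75 = 169/1324 ≈ 0.127644
(62 - 82.75)^2 / 82.75 = 430.5625 / 82.75 = 6889/1324 ≈ 5.203172
chi2 = 2427/331 ≈ 7.332326

7.3323


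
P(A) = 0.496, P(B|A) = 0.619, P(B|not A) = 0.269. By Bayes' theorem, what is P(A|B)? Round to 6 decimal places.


P(A|B) = P(B|A)*P(A) / P(B), P(B) = P(B|A)*P(A) + P(B|not A)*P(not A)
P(B|A)*P(A) = 0.619 * 0.496 = 0.307024
P(B|not A)*P(not A) = 0.269 * 0.504 = 0.135576
P(B) = 0.307024 + 0.135576 = 0.4426
P(A|B) = 0.307024 / 0.4426 ≈ 0.69368278

0.693683


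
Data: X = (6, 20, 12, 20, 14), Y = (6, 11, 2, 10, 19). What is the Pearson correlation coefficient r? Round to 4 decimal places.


r = sum((xi-xbar)(yi-ybar)) / sqrt(sum((xi-xbar)^2) * sum((yi-ybar)^2))
n = 5, xbar = 72/5 = 14.4, ybar = 48/5 = 9.6
Sxy = sum((xi-xbar)(yi-ybar)) = 54.8
Sxx = sum((xi-xbar)^2) = 139.2
Syy = sum((yi-ybar)^2) = 161.2
sqrt(Sxx*Syy) ≈ 149.796662
r = Sxy / sqrt(Sxx*Syy) = 54.8 / 149.796662 ≈ 0.365829

0.3658


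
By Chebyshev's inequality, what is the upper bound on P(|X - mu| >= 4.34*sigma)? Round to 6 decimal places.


P <= 1/k^2
k^2 = 4.34^2 = 18.8356
1/k^2 = 1 / 18.8356 ≈ 0.05309096

0.053091


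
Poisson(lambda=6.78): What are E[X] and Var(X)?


E[X] = Var(X) = lambda = 6.78

6.78, 6.78


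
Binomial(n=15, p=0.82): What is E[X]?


E[X] = n*p = 15 * 0.82 = 12.3

12.3


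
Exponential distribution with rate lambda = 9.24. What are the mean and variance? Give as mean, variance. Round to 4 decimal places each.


mean = 1/lam, var = 1/lam^2
mean = 1 / 9.24 = 25/231 ≈ 0.108225
lam^2 = 9.24^2 = 85.3776
var = 1 / 85.3776 ≈ 0.011713

0.1082, 0.0117


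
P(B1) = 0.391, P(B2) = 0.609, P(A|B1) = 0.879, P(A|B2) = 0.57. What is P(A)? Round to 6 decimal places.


P(A) = P(A|B1)*P(B1) + P(A|B2)*P(B2)
P(A|B1)*P(B1) = 0.879 * 0.391 = 0.343689
P(A|B2)*P(B2) = 0.57 * 0.609 = 0.34713
P(A) = 0.343689 + 0.34713 = 0.690819

0.690819


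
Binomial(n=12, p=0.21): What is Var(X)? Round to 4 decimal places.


Var = n*p*(1-p) = 12 * 0.21 * 0.79 = 1.9908

1.9908


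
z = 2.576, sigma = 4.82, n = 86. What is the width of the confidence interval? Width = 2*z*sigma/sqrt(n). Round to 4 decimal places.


width = 2*z*sigma/sqrt(n)
2*z*sigma = 2 * 2.576 * 4.82 = 24.83264
sqrt(86) ≈ 9.273618
width = 24.83264 / 9.273618 ≈ 2.677772

2.6778


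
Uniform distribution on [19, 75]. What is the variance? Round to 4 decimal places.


Var = (b-a)^2 / 12
(b-a)^2 = (75 - 19)^2 = 3136
Var = 3136/12 ≈ 261.333333

261.3333


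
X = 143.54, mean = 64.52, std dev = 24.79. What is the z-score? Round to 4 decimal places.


z = (X - mu) / sigma
X - mu = 143.54 - 64.52 = 79.02
z = 79.02 / 24.79 = 7902/2479 ≈ 3.187576

3.1876


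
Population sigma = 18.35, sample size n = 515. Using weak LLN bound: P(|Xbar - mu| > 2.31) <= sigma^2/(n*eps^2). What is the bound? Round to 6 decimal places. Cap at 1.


bound = min(1, sigma^2/(n*eps^2))
sigma^2 = 18.35^2 = 336.7225
n*eps^2 = 515 * 2.31^2 = 515 * 5.3361 = 2748.0915
sigma^2/(n*eps^2) = 336.7225 / 2748.0915 ≈ 0.12252958

0.122530


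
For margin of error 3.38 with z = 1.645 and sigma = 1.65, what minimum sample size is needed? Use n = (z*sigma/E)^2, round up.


z*sigma/E = 1.645 * 1.65 / 3.38 ≈ 0.803033
(z*sigma/E)^2 ≈ 0.644861
round up: n = 1

1


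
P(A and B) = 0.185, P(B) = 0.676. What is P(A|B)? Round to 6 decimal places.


P(A|B) = P(A and B) / P(B) = 0.185 / 0.676 = 185/676 ≈ 0.27366864

0.273669


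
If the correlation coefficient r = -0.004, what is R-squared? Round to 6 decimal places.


R^2 = r^2 = (-0.004)^2 = 0.000016

0.000016


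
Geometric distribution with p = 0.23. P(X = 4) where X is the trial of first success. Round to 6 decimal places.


P = (1-p)^(k-1) * p
(1-p)^(k-1) = 0.77^3 = 0.456533
P = 0.456533 * 0.23 ≈ 0.1050026

0.105003


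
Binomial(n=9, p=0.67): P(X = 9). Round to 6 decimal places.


P = C(n,k) * p^k * (1-p)^(n-k)
C(9,9) = 1
p^k = 0.67^9 ≈ 0.02720653
(1-p)^(n-k) = 0.33^0 = 1
P = 1 * 0.02720653 * 1 ≈ 0.027207

0.027207


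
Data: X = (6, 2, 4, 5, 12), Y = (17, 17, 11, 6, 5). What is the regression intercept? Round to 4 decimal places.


a = ybar - b*xbar, where b = sum((xi-xbar)(yi-ybar)) / sum((xi-xbar)^2)
n = 5, xbar = 29/5 = 5.8, ybar = 56/5 = 11.2
Sxy = sum((xi-xbar)(yi-ybar)) = -54.8
Sxx = sum((xi-xbar)^2) = 56.8
b = Sxy / Sxx = -137/142 ≈ -0.964789
a = 11.2 - (-0.964789) * 5.8 = 2385/142 ≈ 16.795775

16.7958


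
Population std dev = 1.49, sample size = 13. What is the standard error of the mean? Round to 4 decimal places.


SE = sigma / sqrt(n)
sqrt(13) ≈ 3.605551
SE = 1.49 / 3.605551 ≈ 0.413252

0.4133


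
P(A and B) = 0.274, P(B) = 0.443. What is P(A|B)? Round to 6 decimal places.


P(A|B) = P(A and B) / P(B) = 0.274 / 0.443 = 274/443 ≈ 0.61851016

0.618510


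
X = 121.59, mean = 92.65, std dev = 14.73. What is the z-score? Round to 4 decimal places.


z = (X - mu) / sigma
X - mu = 121.59 - 92.65 = 28.94
z = 28.94 / 14.73 = 2894/1473 ≈ 1.964698

1.9647


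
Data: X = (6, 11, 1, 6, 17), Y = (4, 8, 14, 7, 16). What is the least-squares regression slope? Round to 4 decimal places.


b = sum((xi-xbar)(yi-ybar)) / sum((xi-xbar)^2)
n = 5, xbar = 41/5 = 8.2, ybar = 49/5 = 9.8
Sxy = sum((xi-xbar)(yi-ybar)) = 38.2
Sxx = sum((xi-xbar)^2) = 146.8
b = Sxy / Sxx = 191/734 ≈ 0.260218

0.2602


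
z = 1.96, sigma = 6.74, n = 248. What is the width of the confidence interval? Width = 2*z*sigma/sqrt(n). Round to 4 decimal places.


width = 2*z*sigma/sqrt(n)
2*z*sigma = 2 * 1.96 * 6.74 = 26.4208
sqrt(248) ≈ 15.748016
width = 26.4208 / 15.748016 ≈ 1.677722

1.6777


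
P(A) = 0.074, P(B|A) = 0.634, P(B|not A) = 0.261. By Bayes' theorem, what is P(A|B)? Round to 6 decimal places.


P(A|B) = P(B|A)*P(A) / P(B), P(B) = P(B|A)*P(A) + P(B|not A)*P(not A)
P(B|A)*P(A) = 0.634 * 0.074 = 0.046916
P(B|not A)*P(not A) = 0.261 * 0.926 = 0.241686
P(B) = 0.046916 + 0.241686 = 0.288602
P(A|B) = 0.046916 / 0.288602 ≈ 0.16256298

0.162563


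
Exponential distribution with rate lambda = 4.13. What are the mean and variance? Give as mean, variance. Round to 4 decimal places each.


mean = 1/lam, var = 1/lam^2
mean = 1 / 4.13 = 100/413 ≈ 0.242131
lam^2 = 4.13^2 = 17.0569
var = 1 / 17.0569 ≈ 0.058627

0.2421, 0.0586


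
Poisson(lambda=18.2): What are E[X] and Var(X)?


E[X] = Var(X) = lambda = 18.2

18.2, 18.2


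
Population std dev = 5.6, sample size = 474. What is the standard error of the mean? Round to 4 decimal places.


SE = sigma / sqrt(n)
sqrt(474) ≈ 21.771541
SE = 5.6 / 21.771541 ≈ 0.257217

0.2572


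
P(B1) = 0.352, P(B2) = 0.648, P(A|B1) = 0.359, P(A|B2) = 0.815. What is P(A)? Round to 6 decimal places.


P(A) = P(A|B1)*P(B1) + P(A|B2)*P(B2)
P(A|B1)*P(B1) = 0.359 * 0.352 = 0.126368
P(A|B2)*P(B2) = 0.815 * 0.648 = 0.52812
P(A) = 0.126368 + 0.52812 = 0.654488

0.654488


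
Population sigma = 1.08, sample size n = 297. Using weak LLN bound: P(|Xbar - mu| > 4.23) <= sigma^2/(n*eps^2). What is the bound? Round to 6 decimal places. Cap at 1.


bound = min(1, sigma^2/(n*eps^2))
sigma^2 = 1.08^2 = 1.1664
n*eps^2 = 297 * 4.23^2 = 297 * 17.8929 = 5314.1913
sigma^2/(n*eps^2) = 1.1664 / 5314.1913 ≈ 0.00021949

0.000219


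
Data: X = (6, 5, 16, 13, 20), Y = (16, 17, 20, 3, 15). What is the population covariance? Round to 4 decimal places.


Cov = (1/n)*sum((xi-xbar)(yi-ybar))
n = 5, xbar = 60/5 = 12, ybar = 71/5 = 14.2
sum((xi-xbar)(yi-ybar)) = -12
Cov = -12 / 5 = -2.4

-2.4000


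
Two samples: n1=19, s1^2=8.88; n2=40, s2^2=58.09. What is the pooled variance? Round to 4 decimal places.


sp^2 = ((n1-1)*s1^2 + (n2-1)*s2^2)/(n1+n2-2)
(n1-1)*s1^2 = 18 * 8.88 = 159.84
(n2-1)*s2^2 = 39 * 58.09 = 2265.51
numerator = 159.84 + 2265.51 = 2425.35
n1+n2-2 = 57
sp^2 = 2425.35 / 57 = 42.55

42.5500


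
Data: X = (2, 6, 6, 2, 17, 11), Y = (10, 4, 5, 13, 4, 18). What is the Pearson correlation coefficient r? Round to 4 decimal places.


r = sum((xi-xbar)(yi-ybar)) / sqrt(sum((xi-xbar)^2) * sum((yi-ybar)^2))
n = 6, xbar = 44/6 = 22/3 ≈ 7.333333, ybar = 54/6 = 9
Sxy = sum((xi-xbar)(yi-ybar)) = -30
Sxx = sum((xi-xbar)^2) = 502/3 ≈ 167.333333
Syy = sum((yi-ybar)^2) = 164
sqrt(Sxx*Syy) ≈ 165.658283
r = Sxy / sqrt(Sxx*Syy) = -30 / 165.658283 ≈ -0.181096

-0.1811


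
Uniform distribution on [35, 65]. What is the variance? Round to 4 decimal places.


Var = (b-a)^2 / 12
(b-a)^2 = (65 - 35)^2 = 900
Var = 900/12 = 75

75.0000


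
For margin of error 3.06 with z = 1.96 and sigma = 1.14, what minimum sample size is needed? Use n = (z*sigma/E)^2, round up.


z*sigma/E = 1.96 * 1.14 / 3.06 = 931/1275 ≈ 0.730196
(z*sigma/E)^2 ≈ 0.533186
round up: n = 1

1


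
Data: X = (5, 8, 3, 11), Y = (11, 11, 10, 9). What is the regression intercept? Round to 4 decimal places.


a = ybar - b*xbar, where b = sum((xi-xbar)(yi-ybar)) / sum((xi-xbar)^2)
n = 4, xbar = 27/4 = 6.75, ybar = 41/4 = 10.25
Sxy = sum((xi-xbar)(yi-ybar)) = -4.75
Sxx = sum((xi-xbar)^2) = 36.75
b = Sxy / Sxx = -19/147 ≈ -0.129252
a = 10.25 - (-0.129252) * 6.75 = 545/49 ≈ 11.122449

11.1224


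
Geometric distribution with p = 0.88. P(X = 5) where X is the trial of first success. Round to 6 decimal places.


P = (1-p)^(k-1) * p
(1-p)^(k-1) = 0.12^4 = 0.00020736
P = 0.00020736 * 0.88 = 0.0001824768

0.000182


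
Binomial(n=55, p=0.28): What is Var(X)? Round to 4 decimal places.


Var = n*p*(1-p) = 55 * 0.28 * 0.72 = 11.088

11.0880


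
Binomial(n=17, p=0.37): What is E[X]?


E[X] = n*p = 17 * 0.37 = 6.29

6.29


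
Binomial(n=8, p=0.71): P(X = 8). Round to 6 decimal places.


P = C(n,k) * p^k * (1-p)^(n-k)
C(8,8) = 1
p^k = 0.71^8 ≈ 0.06457535
(1-p)^(n-k) = 0.29^0 = 1
P = 1 * 0.06457535 * 1 ≈ 0.064575

0.064575


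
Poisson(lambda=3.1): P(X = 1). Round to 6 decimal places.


P = e^(-lam) * lam^k / k!
e^(-3.1) ≈ 0.04504920
lam^k = 3.1^1 = 3.1
k! = 1! = 1
P = 0.04504920 * 3.1 / 1 ≈ 0.139653

0.139653


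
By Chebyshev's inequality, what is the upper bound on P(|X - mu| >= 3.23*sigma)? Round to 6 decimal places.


P <= 1/k^2
k^2 = 3.23^2 = 10.4329
1/k^2 = 1 / 10.4329 ≈ 0.09585063

0.095851


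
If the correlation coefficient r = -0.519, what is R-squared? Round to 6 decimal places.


R^2 = r^2 = (-0.519)^2 = 0.269361

0.269361


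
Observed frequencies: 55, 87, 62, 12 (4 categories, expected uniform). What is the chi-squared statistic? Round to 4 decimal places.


chi2 = sum((O-E)^2/E), E = total/4
total = 216, E = 216/4 = 54
(55 - 54)^2 / 54 = 1 / 54 = 1/54 ≈ 0.018519
(87 - 54)^2 / 54 = 1089 / 54 = 121/6 ≈ 20.166667
(62 - 54)^2 / 54 = 64 / 54 = 32/27 ≈ 1.185185
(12 - 54)^2 / 54 = 1764 / 54 = 98/3 ≈ 32.666667
chi2 = 1459/27 ≈ 54.037037

54.0370


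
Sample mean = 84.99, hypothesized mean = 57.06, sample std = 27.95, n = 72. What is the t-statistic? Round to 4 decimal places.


t = (xbar - mu0) / (s/sqrt(n))
xbar - mu0 = 84.99 - 57.06 = 27.93
sqrt(72) ≈ 8.48528137
s/sqrt(n) = 27.95 / 8.48528137 ≈ 3.29393909
t = 27.93 / 3.29393909 ≈ 8.479210

8.4792


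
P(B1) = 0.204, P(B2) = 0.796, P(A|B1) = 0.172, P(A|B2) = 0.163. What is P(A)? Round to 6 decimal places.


P(A) = P(A|B1)*P(B1) + P(A|B2)*P(B2)
P(A|B1)*P(B1) = 0.172 * 0.204 = 0.035088
P(A|B2)*P(B2) = 0.163 * 0.796 = 0.129748
P(A) = 0.035088 + 0.129748 = 0.164836

0.164836


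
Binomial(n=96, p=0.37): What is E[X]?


E[X] = n*p = 96 * 0.37 = 35.52

35.52


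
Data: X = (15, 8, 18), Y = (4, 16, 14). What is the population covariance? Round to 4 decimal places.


Cov = (1/n)*sum((xi-xbar)(yi-ybar))
n = 3, xbar = 41/3 ≈ 13.666667, ybar = 34/3 ≈ 11.333333
sum((xi-xbar)(yi-ybar)) = -74/3 ≈ -24.666667
Cov = -24.666667 / 3 = -74/9 ≈ -8.222222

-8.2222


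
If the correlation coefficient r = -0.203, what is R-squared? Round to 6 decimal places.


R^2 = r^2 = (-0.203)^2 = 0.041209

0.041209


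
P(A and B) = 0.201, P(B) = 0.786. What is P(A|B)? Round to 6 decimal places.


P(A|B) = P(A and B) / P(B) = 0.201 / 0.786 = 67/262 ≈ 0.25572519

0.255725


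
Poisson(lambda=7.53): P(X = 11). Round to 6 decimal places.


P = e^(-lam) * lam^k / k!
e^(-7.53) ≈ 0.0005367383
lam^k = 7.53^11 ≈ 4413109852.834722
k! = 11! = 39916800
P = 0.0005367383 * 4413109852.834722 / 39916800 ≈ 0.059341

0.059341


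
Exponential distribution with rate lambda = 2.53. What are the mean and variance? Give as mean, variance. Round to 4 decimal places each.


mean = 1/lam, var = 1/lam^2
mean = 1 / 2.53 = 100/253 ≈ 0.395257
lam^2 = 2.53^2 = 6.4009
var = 1 / 6.4009 ≈ 0.156228

0.3953, 0.1562


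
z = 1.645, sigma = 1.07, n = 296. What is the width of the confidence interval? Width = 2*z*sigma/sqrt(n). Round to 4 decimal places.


width = 2*z*sigma/sqrt(n)
2*z*sigma = 2 * 1.645 * 1.07 = 3.5203
sqrt(296) ≈ 17.204651
width = 3.5203 / 17.204651 ≈ 0.204613

0.2046


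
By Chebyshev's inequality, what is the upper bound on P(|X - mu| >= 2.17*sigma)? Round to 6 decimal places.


P <= 1/k^2
k^2 = 2.17^2 = 4.7089
1/k^2 = 1 / 4.7089 ≈ 0.21236382

0.212364


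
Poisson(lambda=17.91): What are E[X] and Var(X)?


E[X] = Var(X) = lambda = 17.91

17.91, 17.91


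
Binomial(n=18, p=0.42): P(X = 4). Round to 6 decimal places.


P = C(n,k) * p^k * (1-p)^(n-k)
C(18,4) = 3060
p^k = 0.42^4 = 0.03111696
(1-p)^(n-k) = 0.58^14 ≈ 0.0004875194
P = 3060 * 0.03111696 * 0.0004875194 ≈ 0.046421

0.046421


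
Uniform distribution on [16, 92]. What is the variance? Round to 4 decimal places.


Var = (b-a)^2 / 12
(b-a)^2 = (92 - 16)^2 = 5776
Var = 5776/12 ≈ 481.333333

481.3333


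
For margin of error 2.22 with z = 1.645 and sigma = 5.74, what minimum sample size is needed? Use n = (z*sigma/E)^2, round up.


z*sigma/E = 1.645 * 5.74 / 2.22 ≈ 4.253288
(z*sigma/E)^2 ≈ 18.090461
round up: n = 19

19


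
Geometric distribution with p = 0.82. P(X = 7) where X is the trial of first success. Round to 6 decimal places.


P = (1-p)^(k-1) * p
(1-p)^(k-1) = 0.18^6 ≈ 0.00003401222
P = 0.00003401222 * 0.82 ≈ 0.00002789002

0.000028


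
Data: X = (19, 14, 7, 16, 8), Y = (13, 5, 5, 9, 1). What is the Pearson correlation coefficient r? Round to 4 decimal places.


r = sum((xi-xbar)(yi-ybar)) / sqrt(sum((xi-xbar)^2) * sum((yi-ybar)^2))
n = 5, xbar = 64/5 = 12.8, ybar = 33/5 = 6.6
Sxy = sum((xi-xbar)(yi-ybar)) = 81.6
Sxx = sum((xi-xbar)^2) = 106.8
Syy = sum((yi-ybar)^2) = 83.2
sqrt(Sxx*Syy) ≈ 94.264309
r = Sxy / sqrt(Sxx*Syy) = 81.6 / 94.264309 ≈ 0.865651

0.8657


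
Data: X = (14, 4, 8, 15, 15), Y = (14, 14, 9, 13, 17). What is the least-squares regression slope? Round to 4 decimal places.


b = sum((xi-xbar)(yi-ybar)) / sum((xi-xbar)^2)
n = 5, xbar = 56/5 = 11.2, ybar = 67/5 = 13.4
Sxy = sum((xi-xbar)(yi-ybar)) = 23.6
Sxx = sum((xi-xbar)^2) = 98.8
b = Sxy / Sxx = 59/247 ≈ 0.238866

0.2389


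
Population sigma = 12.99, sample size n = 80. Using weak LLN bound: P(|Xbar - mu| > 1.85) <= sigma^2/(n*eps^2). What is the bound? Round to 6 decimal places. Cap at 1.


bound = min(1, sigma^2/(n*eps^2))
sigma^2 = 12.99^2 = 168.7401
n*eps^2 = 80 * 1.85^2 = 80 * 3.4225 = 273.8
sigma^2/(n*eps^2) = 168.7401 / 273.8 ≈ 0.61628963

0.616290


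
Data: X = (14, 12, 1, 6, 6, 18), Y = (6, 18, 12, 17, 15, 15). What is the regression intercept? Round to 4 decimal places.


a = ybar - b*xbar, where b = sum((xi-xbar)(yi-ybar)) / sum((xi-xbar)^2)
n = 6, xbar = 57/6 = 9.5, ybar = 83/6 ≈ 13.833333
Sxy = sum((xi-xbar)(yi-ybar)) = -14.5
Sxx = sum((xi-xbar)^2) = 195.5
b = Sxy / Sxx = -29/391 ≈ -0.074169
a = 13.833333 - (-0.074169) * 9.5 = 17053/1173 ≈ 14.537937

14.5379


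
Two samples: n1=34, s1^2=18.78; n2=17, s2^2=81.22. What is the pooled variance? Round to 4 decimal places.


sp^2 = ((n1-1)*s1^2 + (n2-1)*s2^2)/(n1+n2-2)
(n1-1)*s1^2 = 33 * 18.78 = 619.74
(n2-1)*s2^2 = 16 * 81.22 = 1299.52
numerator = 619.74 + 1299.52 = 1919.26
n1+n2-2 = 49
sp^2 = 1919.26 / 49 = 13709/350 ≈ 39.168571

39.1686


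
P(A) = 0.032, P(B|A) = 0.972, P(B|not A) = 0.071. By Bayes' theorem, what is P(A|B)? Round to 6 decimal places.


P(A|B) = P(B|A)*P(A) / P(B), P(B) = P(B|A)*P(A) + P(B|not A)*P(not A)
P(B|A)*P(A) = 0.972 * 0.032 = 0.031104
P(B|not A)*P(not A) = 0.071 * 0.968 = 0.068728
P(B) = 0.031104 + 0.068728 = 0.099832
P(A|B) = 0.031104 / 0.099832 ≈ 0.31156343

0.311563


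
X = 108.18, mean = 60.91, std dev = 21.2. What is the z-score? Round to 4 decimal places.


z = (X - mu) / sigma
X - mu = 108.18 - 60.91 = 47.27
z = 47.27 / 21.2 = 4727/2120 ≈ 2.229717

2.2297


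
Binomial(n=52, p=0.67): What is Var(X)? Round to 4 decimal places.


Var = n*p*(1-p) = 52 * 0.67 * 0.33 = 11.4972

11.4972


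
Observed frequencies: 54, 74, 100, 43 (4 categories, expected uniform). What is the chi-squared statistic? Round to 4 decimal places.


chi2 = sum((O-E)^2/E), E = total/4
total = 271, E = 271/4 = 67.75
(54 - 67.75)^2 / 67.75 = 189.0625 / 67.75 = 3025/1084 ≈ 2.790590
(74 - 67.75)^2 / 67.75 = 39.0625 / 67.75 = 625/1084 ≈ 0.576568
(100 - 67.75)^2 / 67.75 = 1040.0625 / 67.75 = 16641/1084 ≈ 15.351476
(43 - 67.75)^2 / 67.75 = 612.5625 / 67.75 = 9801/1084 ≈ 9.041513
chi2 = 7523/271 ≈ 27.760148

27.7601


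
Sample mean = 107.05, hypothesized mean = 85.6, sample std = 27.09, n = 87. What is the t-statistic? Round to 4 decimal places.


t = (xbar - mu0) / (s/sqrt(n))
xbar - mu0 = 107.05 - 85.6 = 21.45
sqrt(87) ≈ 9.32737905
s/sqrt(n) = 27.09 / 9.32737905 ≈ 2.90435286
t = 21.45 / 2.90435286 ≈ 7.385466

7.3855


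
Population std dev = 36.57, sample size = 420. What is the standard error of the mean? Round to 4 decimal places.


SE = sigma / sqrt(n)
sqrt(420) ≈ 20.493902
SE = 36.57 / 20.493902 ≈ 1.784433

1.7844


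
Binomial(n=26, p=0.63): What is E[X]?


E[X] = n*p = 26 * 0.63 = 16.38

16.38


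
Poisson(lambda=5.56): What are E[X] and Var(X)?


E[X] = Var(X) = lambda = 5.56

5.56, 5.56


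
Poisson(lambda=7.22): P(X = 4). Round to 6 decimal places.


P = e^(-lam) * lam^k / k!
e^(-7.22) ≈ 0.0007318024
lam^k = 7.22^4 ≈ 2717.370087
k! = 4! = 24
P = 0.0007318024 * 2717.370087 / 24 ≈ 0.082857

0.082857


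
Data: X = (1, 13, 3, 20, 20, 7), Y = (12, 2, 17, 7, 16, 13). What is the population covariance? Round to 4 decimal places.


Cov = (1/n)*sum((xi-xbar)(yi-ybar))
n = 6, xbar = 64/6 = 32/3 ≈ 10.666667, ybar = 67/6 ≈ 11.166667
sum((xi-xbar)(yi-ybar)) = -224/3 ≈ -74.666667
Cov = -74.666667 / 6 = -112/9 ≈ -12.444444

-12.4444


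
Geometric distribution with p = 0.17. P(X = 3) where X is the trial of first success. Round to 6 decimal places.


P = (1-p)^(k-1) * p
(1-p)^(k-1) = 0.83^2 = 0.6889
P = 0.6889 * 0.17 = 0.117113

0.117113


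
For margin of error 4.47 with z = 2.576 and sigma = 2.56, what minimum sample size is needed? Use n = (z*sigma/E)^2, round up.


z*sigma/E = 2.576 * 2.56 / 4.47 ≈ 1.475293
(z*sigma/E)^2 ≈ 2.176490
round up: n = 3

3


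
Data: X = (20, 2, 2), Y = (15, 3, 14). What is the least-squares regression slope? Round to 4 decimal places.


b = sum((xi-xbar)(yi-ybar)) / sum((xi-xbar)^2)
n = 3, xbar = 24/3 = 8, ybar = 32/3 ≈ 10.666667
Sxy = sum((xi-xbar)(yi-ybar)) = 78
Sxx = sum((xi-xbar)^2) = 216
b = Sxy / Sxx = 13/36 ≈ 0.361111

0.3611


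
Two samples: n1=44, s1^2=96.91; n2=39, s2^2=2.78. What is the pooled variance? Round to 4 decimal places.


sp^2 = ((n1-1)*s1^2 + (n2-1)*s2^2)/(n1+n2-2)
(n1-1)*s1^2 = 43 * 96.91 = 4167.13
(n2-1)*s2^2 = 38 * 2.78 = 105.64
numerator = 4167.13 + 105.64 = 4272.77
n1+n2-2 = 81
sp^2 = 4272.77 / 81 = 427277/8100 ≈ 52.750247

52.7502


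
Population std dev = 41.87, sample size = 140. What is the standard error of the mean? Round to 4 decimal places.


SE = sigma / sqrt(n)
sqrt(140) ≈ 11.832160
SE = 41.87 / 11.832160 ≈ 3.538661

3.5387


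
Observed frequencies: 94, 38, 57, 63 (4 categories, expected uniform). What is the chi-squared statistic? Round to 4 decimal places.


chi2 = sum((O-E)^2/E), E = total/4
total = 252, E = 252/4 = 63
(94 - 63)^2 / 63 = 961 / 63 = 961/63 ≈ 15.253968
(38 - 63)^2 / 63 = 625 / 63 = 625/63 ≈ 9.920635
(57 - 63)^2 / 63 = 36 / 63 = 4/7 ≈ 0.571429
(63 - 63)^2 / 63 = 0 / 63 = 0
chi2 = 1622/63 ≈ 25.746032

25.7460


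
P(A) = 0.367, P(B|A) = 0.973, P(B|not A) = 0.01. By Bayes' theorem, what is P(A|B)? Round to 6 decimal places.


P(A|B) = P(B|A)*P(A) / P(B), P(B) = P(B|A)*P(A) + P(B|not A)*P(not A)
P(B|A)*P(A) = 0.973 * 0.367 = 0.357091
P(B|not A)*P(not A) = 0.01 * 0.633 = 0.00633
P(B) = 0.357091 + 0.00633 = 0.363421
P(A|B) = 0.357091 / 0.363421 ≈ 0.98258218

0.982582


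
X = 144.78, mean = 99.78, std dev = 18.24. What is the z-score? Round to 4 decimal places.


z = (X - mu) / sigma
X - mu = 144.78 - 99.78 = 45
z = 45 / 18.24 = 375/152 ≈ 2.467105

2.4671


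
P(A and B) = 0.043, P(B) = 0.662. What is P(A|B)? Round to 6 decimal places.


P(A|B) = P(A and B) / P(B) = 0.043 / 0.662 = 43/662 ≈ 0.06495468

0.064955


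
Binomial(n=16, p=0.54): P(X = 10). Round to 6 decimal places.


P = C(n,k) * p^k * (1-p)^(n-k)
C(16,10) = 8008
p^k = 0.54^10 ≈ 0.002108325
(1-p)^(n-k) = 0.46^6 ≈ 0.009474297
P = 8008 * 0.002108325 * 0.009474297 ≈ 0.159959

0.159959


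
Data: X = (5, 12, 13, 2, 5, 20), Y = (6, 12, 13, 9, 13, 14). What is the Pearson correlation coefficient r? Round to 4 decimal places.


r = sum((xi-xbar)(yi-ybar)) / sqrt(sum((xi-xbar)^2) * sum((yi-ybar)^2))
n = 6, xbar = 57/6 = 9.5, ybar = 67/6 ≈ 11.166667
Sxy = sum((xi-xbar)(yi-ybar)) = 69.5
Sxx = sum((xi-xbar)^2) = 225.5
Syy = sum((yi-ybar)^2) = 281/6 ≈ 46.833333
sqrt(Sxx*Syy) ≈ 102.766321
r = Sxy / sqrt(Sxx*Syy) = 69.5 / 102.766321 ≈ 0.676292

0.6763


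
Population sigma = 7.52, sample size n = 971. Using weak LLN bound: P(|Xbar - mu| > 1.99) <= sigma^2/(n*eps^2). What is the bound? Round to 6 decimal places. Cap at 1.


bound = min(1, sigma^2/(n*eps^2))
sigma^2 = 7.52^2 = 56.5504
n*eps^2 = 971 * 1.99^2 = 971 * 3.9601 = 3845.2571
sigma^2/(n*eps^2) = 56.5504 / 3845.2571 ≈ 0.01470653

0.014707


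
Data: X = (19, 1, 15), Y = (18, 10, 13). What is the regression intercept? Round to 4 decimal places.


a = ybar - b*xbar, where b = sum((xi-xbar)(yi-ybar)) / sum((xi-xbar)^2)
n = 3, xbar = 35/3 ≈ 11.666667, ybar = 41/3 ≈ 13.666667
Sxy = sum((xi-xbar)(yi-ybar)) = 206/3 ≈ 68.666667
Sxx = sum((xi-xbar)^2) = 536/3 ≈ 178.666667
b = Sxy / Sxx = 103/268 ≈ 0.384328
a = 13.666667 - 0.384328 * 11.666667 = 2461/268 ≈ 9.182836

9.1828


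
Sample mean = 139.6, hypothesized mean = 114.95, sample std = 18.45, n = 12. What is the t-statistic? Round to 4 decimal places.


t = (xbar - mu0) / (s/sqrt(n))
xbar - mu0 = 139.6 - 114.95 = 24.65
sqrt(12) ≈ 3.46410162
s/sqrt(n) = 18.45 / 3.46410162 ≈ 5.32605623
t = 24.65 / 5.32605623 ≈ 4.628190

4.6282
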